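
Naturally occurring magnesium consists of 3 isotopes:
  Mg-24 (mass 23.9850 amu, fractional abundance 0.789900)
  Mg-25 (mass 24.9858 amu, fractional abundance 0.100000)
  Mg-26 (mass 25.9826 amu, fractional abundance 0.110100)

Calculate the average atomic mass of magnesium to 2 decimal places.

24.31 amu

Ar = Σ fᵢ·mᵢ = 0.789900 × 23.9850 + 0.100000 × 24.9858 + 0.110100 × 25.9826
= 18.94575 + 2.49858 + 2.86068 = 24.30501 amu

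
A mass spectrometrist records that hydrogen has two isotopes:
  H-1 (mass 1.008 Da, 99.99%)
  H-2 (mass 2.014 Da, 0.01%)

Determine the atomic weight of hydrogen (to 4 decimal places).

1.0081 Da

The abundance-weighted mean is 0.9999 × 1.008 + 0.0001 × 2.014
= 1.00790 + 0.00020 = 1.00810 Da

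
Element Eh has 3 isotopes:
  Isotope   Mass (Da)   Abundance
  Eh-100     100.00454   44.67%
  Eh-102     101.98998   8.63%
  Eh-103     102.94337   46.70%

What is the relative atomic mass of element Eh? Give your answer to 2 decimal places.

101.55 Da

Ar = Σ fᵢ·mᵢ = 0.4467 × 100.00454 + 0.0863 × 101.98998 + 0.4670 × 102.94337
= 44.672028 + 8.801735 + 48.074554 = 101.548317 Da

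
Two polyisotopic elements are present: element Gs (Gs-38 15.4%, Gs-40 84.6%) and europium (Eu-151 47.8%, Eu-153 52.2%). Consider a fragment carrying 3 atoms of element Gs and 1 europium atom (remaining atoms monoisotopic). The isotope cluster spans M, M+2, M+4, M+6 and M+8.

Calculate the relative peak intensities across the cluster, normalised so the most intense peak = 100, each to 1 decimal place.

0.4 : 6.6 : 41.0 : 100.0 : 68.4

Element Gs pattern (n=3): 0.00365226 : 0.06019121 : 0.33066079 : 0.60549574
Europium pattern (n=1): 0.4780 : 0.5220
Convolve the two distributions (both contribute in 2-u steps):
  M: 0.00365226×0.4780 = 0.001746
  M+2: 0.00365226×0.5220 + 0.06019121×0.4780 = 0.030678
  M+4: 0.06019121×0.5220 + 0.33066079×0.4780 = 0.189476
  M+6: 0.33066079×0.5220 + 0.60549574×0.4780 = 0.462032
  M+8: 0.60549574×0.5220 = 0.316069
Scale to base peak (0.462032) = 100: 0.4 : 6.6 : 41.0 : 100.0 : 68.4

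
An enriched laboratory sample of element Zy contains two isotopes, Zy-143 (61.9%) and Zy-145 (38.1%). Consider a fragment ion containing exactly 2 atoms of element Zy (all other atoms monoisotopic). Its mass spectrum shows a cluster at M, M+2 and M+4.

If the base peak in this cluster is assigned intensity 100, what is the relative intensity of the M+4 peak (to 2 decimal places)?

Binomial terms of (0.619 + 0.381)^2: M 0.3832, M+2 0.4717, M+4 0.1452 → M+2 is the base peak.
P(M+2) = C(2,1) × 0.619^1 × 0.381^1 = 2 × 0.6190 × 0.3810 = 0.471678 (base)
P(M+4) = C(2,2) × 0.619^0 × 0.381^2 = 1 × 1.0000 × 0.145161 = 0.145161
Relative intensity = 0.145161 / 0.471678 × 100 = 30.78

30.78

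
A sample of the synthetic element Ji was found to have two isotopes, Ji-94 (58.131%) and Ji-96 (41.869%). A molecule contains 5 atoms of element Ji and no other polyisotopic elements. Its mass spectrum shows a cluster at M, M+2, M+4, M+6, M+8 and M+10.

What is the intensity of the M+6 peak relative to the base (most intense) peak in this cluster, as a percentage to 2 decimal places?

Binomial terms of (0.58131 + 0.41869)^5: M 0.0664, M+2 0.2391, M+4 0.3444, M+6 0.2480, M+8 0.0893, M+10 0.0129 → M+4 is the base peak.
P(M+4) = C(5,2) × 0.58131^3 × 0.41869^2 = 10 × 0.19643704 × 0.17530132 = 0.344357 (base)
P(M+6) = C(5,3) × 0.58131^2 × 0.41869^3 = 10 × 0.33792132 × 0.07339691 = 0.248024
Relative intensity = 0.248024 / 0.344357 × 100 = 72.03

72.03%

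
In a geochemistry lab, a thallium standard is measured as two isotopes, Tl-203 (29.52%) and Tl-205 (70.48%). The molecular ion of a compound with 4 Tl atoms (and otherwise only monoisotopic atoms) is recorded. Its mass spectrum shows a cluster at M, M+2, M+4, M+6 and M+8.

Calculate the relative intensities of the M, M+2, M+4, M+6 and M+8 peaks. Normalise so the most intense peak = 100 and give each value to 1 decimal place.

1.8 : 17.5 : 62.8 : 100.0 : 59.7

Expanding (0.2952 + 0.7048)^4:
P(M) = 0.2952^4 = 0.007594
P(M+2) = 4 × 0.2952^3 × 0.7048^1 = 0.072523
P(M+4) = 6 × 0.2952^2 × 0.7048^2 = 0.259726
P(M+6) = 4 × 0.2952^1 × 0.7048^3 = 0.413403
P(M+8) = 0.7048^4 = 0.246754
The M+6 peak is largest (0.413403); scaling to 100 gives 1.8 : 17.5 : 62.8 : 100.0 : 59.7.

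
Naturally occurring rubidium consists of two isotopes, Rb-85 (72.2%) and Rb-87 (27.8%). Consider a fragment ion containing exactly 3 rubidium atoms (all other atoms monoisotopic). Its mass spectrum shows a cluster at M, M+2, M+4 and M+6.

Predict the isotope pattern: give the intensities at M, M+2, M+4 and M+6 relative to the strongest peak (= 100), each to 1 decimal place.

Each Rb atom is independently Rb-85 (p = 0.722) or Rb-87 (q = 0.278); the cluster is the binomial expansion (p + q)^3.
P(M) = 0.722^3 = 0.376367
P(M+2) = 3 × 0.722^2 × 0.278^1 = 0.434751
P(M+4) = 3 × 0.722^1 × 0.278^2 = 0.167397
P(M+6) = 0.278^3 = 0.021485
The M+2 peak is largest (0.434751); scaling to 100 gives 86.6 : 100.0 : 38.5 : 4.9.

86.6 : 100.0 : 38.5 : 4.9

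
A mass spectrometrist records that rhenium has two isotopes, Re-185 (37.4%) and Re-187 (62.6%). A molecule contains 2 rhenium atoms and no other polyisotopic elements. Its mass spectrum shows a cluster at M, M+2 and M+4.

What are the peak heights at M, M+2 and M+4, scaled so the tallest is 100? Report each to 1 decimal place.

29.9 : 100.0 : 83.7

Expanding (0.374 + 0.626)^2:
P(M) = 0.374^2 = 0.139876
P(M+2) = 2 × 0.374^1 × 0.626^1 = 0.468248
P(M+4) = 0.626^2 = 0.391876
The M+2 peak is largest (0.468248); scaling to 100 gives 29.9 : 100.0 : 83.7.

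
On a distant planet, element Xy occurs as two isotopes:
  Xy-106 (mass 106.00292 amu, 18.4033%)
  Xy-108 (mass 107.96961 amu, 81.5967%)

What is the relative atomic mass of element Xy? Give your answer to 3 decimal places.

107.608 amu

Average mass = Σ (abundance × isotope mass) = 0.184033 × 106.00292 + 0.815967 × 107.96961
= 19.508035 + 88.099639 = 107.607674 amu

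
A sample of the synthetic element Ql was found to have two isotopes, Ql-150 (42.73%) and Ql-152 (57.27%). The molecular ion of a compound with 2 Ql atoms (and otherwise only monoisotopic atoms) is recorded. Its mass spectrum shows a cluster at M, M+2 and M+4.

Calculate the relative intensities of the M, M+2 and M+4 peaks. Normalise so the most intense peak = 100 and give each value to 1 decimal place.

Expanding (0.4273 + 0.5727)^2:
P(M) = 0.4273^2 = 0.182585
P(M+2) = 2 × 0.4273^1 × 0.5727^1 = 0.489429
P(M+4) = 0.5727^2 = 0.327985
The M+2 peak is largest (0.489429); scaling to 100 gives 37.3 : 100.0 : 67.0.

37.3 : 100.0 : 67.0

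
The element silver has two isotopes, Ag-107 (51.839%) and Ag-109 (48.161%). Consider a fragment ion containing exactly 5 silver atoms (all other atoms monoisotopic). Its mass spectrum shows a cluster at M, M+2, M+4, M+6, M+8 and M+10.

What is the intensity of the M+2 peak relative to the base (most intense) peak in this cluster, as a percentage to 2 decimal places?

Term probabilities: M 0.0374, M+2 0.1739, M+4 0.3231, M+6 0.3002, M+8 0.1394, M+10 0.0259. Base peak = M+4.
P(M+4) = C(5,2) × 0.51839^3 × 0.48161^2 = 10 × 0.13930601 × 0.23194819 = 0.323118 (base)
P(M+2) = C(5,1) × 0.51839^4 × 0.48161^1 = 5 × 0.07221484 × 0.48161 = 0.173897
Relative intensity = 0.173897 / 0.323118 × 100 = 53.82

53.82%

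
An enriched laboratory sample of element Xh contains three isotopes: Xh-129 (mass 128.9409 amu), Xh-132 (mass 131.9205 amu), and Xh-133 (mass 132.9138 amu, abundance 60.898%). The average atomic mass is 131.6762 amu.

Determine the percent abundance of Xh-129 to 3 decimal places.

28.500%

The remaining 39.102% is split between Xh-129 (fraction x) and Xh-132 (fraction 0.39102 − x).
Substituting: 128.9409x + 131.9205(0.39102 − x) = 50.734354076
(128.9409 − 131.9205)x = -0.849199834  ⇒  x = 0.28500, y = 0.10602
Xh-129: 28.500%, Xh-132: 10.602%.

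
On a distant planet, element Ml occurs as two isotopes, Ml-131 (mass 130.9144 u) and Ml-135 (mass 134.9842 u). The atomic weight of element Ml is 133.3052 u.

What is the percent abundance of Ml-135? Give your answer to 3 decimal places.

58.745%

Writing the weighted mean with unknown fraction x of Ml-131:
130.9144·x + 134.9842·(1 − x) = 133.3052
(130.9144 − 134.9842)·x = 133.3052 − 134.9842
x = -1.6790 / -4.0698 = 0.41255 → 41.255% Ml-131, 58.745% Ml-135.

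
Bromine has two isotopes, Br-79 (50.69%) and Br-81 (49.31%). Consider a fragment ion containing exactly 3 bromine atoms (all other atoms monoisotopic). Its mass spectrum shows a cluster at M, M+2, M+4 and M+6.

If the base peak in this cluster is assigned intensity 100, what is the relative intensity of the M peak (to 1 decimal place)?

Term probabilities: M 0.1302, M+2 0.3801, M+4 0.3698, M+6 0.1199. Base peak = M+2.
P(M+2) = C(3,1) × 0.5069^2 × 0.4931^1 = 3 × 0.25694761 × 0.4931 = 0.380103 (base)
P(M) = C(3,0) × 0.5069^3 × 0.4931^0 = 1 × 0.13024674 × 1.0000 = 0.130247
Relative intensity = 0.130247 / 0.380103 × 100 = 34.3

34.3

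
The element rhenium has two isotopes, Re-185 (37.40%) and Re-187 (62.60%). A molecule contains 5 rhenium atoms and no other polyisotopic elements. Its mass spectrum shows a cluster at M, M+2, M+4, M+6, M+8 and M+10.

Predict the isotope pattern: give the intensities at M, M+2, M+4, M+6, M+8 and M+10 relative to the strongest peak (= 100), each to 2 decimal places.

2.13 : 17.85 : 59.74 : 100.00 : 83.69 : 28.02

Each Re atom is independently Re-185 (p = 0.3740) or Re-187 (q = 0.6260); the cluster is the binomial expansion (p + q)^5.
P(M) = 0.3740^5 = 0.007317
P(M+2) = 5 × 0.3740^4 × 0.6260^1 = 0.061239
P(M+4) = 10 × 0.3740^3 × 0.6260^2 = 0.205005
P(M+6) = 10 × 0.3740^2 × 0.6260^3 = 0.343136
P(M+8) = 5 × 0.3740^1 × 0.6260^4 = 0.287170
P(M+10) = 0.6260^5 = 0.096133
The M+6 peak is largest (0.343136); scaling to 100 gives 2.13 : 17.85 : 59.74 : 100.00 : 83.69 : 28.02.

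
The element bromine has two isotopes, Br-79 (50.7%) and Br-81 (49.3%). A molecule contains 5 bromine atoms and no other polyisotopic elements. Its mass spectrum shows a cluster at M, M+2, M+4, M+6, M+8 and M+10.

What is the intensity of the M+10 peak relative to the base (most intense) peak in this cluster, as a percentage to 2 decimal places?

9.19%

(0.507 + 0.493)^5 gives M 0.0335, M+2 0.1629, M+4 0.3168, M+6 0.3080, M+8 0.1497, M+10 0.0291; the largest is M+4.
P(M+4) = C(5,2) × 0.507^3 × 0.493^2 = 10 × 0.13032384 × 0.243049 = 0.316751 (base)
P(M+10) = C(5,5) × 0.507^0 × 0.493^5 = 1 × 1.0000 × 0.0291229 = 0.029123
Relative intensity = 0.029123 / 0.316751 × 100 = 9.19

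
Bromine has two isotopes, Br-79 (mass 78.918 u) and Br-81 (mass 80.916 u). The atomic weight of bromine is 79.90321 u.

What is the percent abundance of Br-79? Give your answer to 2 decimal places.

50.69%

Writing the weighted mean with unknown fraction x of Br-79:
78.918·x + 80.916·(1 − x) = 79.90321
(78.918 − 80.916)·x = 79.90321 − 80.916
x = -1.01279 / -1.998 = 0.50690 → 50.69% Br-79, 49.31% Br-81.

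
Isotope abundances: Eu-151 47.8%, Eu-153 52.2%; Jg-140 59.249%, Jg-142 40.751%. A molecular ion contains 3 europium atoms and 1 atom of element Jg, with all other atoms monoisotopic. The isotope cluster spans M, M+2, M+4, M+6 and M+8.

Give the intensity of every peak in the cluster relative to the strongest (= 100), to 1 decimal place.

17.1 : 68.0 : 100.0 : 64.5 : 15.4

Europium pattern (n=3): 0.10921535 : 0.35780594 : 0.39074206 : 0.14223665
Element Jg pattern (n=1): 0.59249 : 0.40751
Convolve the two distributions (both contribute in 2-u steps):
  M: 0.10921535×0.59249 = 0.064709
  M+2: 0.10921535×0.40751 + 0.35780594×0.59249 = 0.256503
  M+4: 0.35780594×0.40751 + 0.39074206×0.59249 = 0.377320
  M+6: 0.39074206×0.40751 + 0.14223665×0.59249 = 0.243505
  M+8: 0.14223665×0.40751 = 0.057963
Scale to base peak (0.377320) = 100: 17.1 : 68.0 : 100.0 : 64.5 : 15.4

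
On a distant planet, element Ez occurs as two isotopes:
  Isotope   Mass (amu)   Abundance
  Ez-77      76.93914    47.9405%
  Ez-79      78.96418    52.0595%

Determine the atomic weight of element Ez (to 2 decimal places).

77.99 amu

Weight each isotope mass by its fractional abundance: 0.479405 × 76.93914 + 0.520595 × 78.96418
= 36.885008 + 41.108357 = 77.993365 amu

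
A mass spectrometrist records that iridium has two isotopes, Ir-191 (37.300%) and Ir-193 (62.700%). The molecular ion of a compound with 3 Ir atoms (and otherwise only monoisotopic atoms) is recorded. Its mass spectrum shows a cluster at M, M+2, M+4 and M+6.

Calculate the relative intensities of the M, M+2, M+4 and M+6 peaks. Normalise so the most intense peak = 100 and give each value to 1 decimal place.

The 3 Ir atoms are independent, so intensities follow the terms of (0.37300 + 0.62700)^3.
P(M) = 0.37300^3 = 0.051895
P(M+2) = 3 × 0.37300^2 × 0.62700^1 = 0.261702
P(M+4) = 3 × 0.37300^1 × 0.62700^2 = 0.439911
P(M+6) = 0.62700^3 = 0.246492
The M+4 peak is largest (0.439911); scaling to 100 gives 11.8 : 59.5 : 100.0 : 56.0.

11.8 : 59.5 : 100.0 : 56.0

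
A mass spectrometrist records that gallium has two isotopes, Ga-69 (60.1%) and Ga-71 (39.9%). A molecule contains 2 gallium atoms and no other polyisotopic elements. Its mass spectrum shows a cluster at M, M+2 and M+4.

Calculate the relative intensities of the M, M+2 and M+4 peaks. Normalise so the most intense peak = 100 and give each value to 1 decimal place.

75.3 : 100.0 : 33.2

The 2 Ga atoms are independent, so intensities follow the terms of (0.601 + 0.399)^2.
P(M) = 0.601^2 = 0.361201
P(M+2) = 2 × 0.601^1 × 0.399^1 = 0.479598
P(M+4) = 0.399^2 = 0.159201
The M+2 peak is largest (0.479598); scaling to 100 gives 75.3 : 100.0 : 33.2.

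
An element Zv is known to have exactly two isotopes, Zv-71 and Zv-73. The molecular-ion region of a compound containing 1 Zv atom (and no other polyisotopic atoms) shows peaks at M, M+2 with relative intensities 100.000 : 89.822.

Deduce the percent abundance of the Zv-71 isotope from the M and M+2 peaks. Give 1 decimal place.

52.7%

Write p for the Zv-71 fraction. I(M+2)/I(M) = [C(1,1)·p^0·(1−p)] / p^1 = 1·(1−p)/p = 89.822/100.000 = 0.8982
(1−p)/p = 0.8982/1 = 0.8982  ⇒  p = 1/(1 + 0.8982) = 0.5268
Zv-71: 52.7%, Zv-73: 47.3%.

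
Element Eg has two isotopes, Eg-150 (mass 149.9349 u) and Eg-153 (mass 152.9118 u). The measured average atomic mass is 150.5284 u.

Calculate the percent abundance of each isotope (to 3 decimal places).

Eg-150: 80.063%, Eg-153: 19.937%

With x = fraction of Eg-150 (so Eg-153 is 1 − x):
149.9349·x + 152.9118·(1 − x) = 150.5284
(149.9349 − 152.9118)·x = 150.5284 − 152.9118
x = -2.3834 / -2.9769 = 0.80063 → 80.063% Eg-150, 19.937% Eg-153.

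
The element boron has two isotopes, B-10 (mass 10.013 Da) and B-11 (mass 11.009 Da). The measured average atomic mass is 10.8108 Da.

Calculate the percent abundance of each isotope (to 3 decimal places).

B-10: 19.900%, B-11: 80.100%

Writing the weighted mean with unknown fraction x of B-10:
10.013·x + 11.009·(1 − x) = 10.8108
(10.013 − 11.009)·x = 10.8108 − 11.009
x = -0.1982 / -0.996 = 0.19900 → 19.900% B-10, 80.100% B-11.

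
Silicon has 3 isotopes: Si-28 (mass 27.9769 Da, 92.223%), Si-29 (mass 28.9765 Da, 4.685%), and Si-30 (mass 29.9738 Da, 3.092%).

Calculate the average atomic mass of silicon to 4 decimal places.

Average mass = Σ (abundance × isotope mass) = 0.92223 × 27.9769 + 0.04685 × 28.9765 + 0.03092 × 29.9738
= 25.80114 + 1.35755 + 0.92679 = 28.08548 Da

28.0855 Da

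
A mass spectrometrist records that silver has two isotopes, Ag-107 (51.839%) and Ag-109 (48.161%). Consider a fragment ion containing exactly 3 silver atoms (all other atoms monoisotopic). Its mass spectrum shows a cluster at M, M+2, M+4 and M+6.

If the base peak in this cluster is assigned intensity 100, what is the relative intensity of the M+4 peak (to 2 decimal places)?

Term probabilities: M 0.1393, M+2 0.3883, M+4 0.3607, M+6 0.1117. Base peak = M+2.
P(M+2) = C(3,1) × 0.51839^2 × 0.48161^1 = 3 × 0.26872819 × 0.48161 = 0.388267 (base)
P(M+4) = C(3,2) × 0.51839^1 × 0.48161^2 = 3 × 0.51839 × 0.23194819 = 0.360719
Relative intensity = 0.360719 / 0.388267 × 100 = 92.90

92.90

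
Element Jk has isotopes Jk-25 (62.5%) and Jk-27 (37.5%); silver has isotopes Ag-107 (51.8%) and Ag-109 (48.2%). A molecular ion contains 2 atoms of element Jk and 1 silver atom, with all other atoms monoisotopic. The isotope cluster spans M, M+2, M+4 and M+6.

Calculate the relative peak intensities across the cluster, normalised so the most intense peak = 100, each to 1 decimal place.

46.9 : 100.0 : 69.3 : 15.7

Element Jk pattern (n=2): 0.390625 : 0.46875 : 0.140625
Silver pattern (n=1): 0.5180 : 0.4820
Convolve the two distributions (both contribute in 2-u steps):
  M: 0.390625×0.5180 = 0.202344
  M+2: 0.390625×0.4820 + 0.46875×0.5180 = 0.431094
  M+4: 0.46875×0.4820 + 0.140625×0.5180 = 0.298781
  M+6: 0.140625×0.4820 = 0.067781
Scale to base peak (0.431094) = 100: 46.9 : 100.0 : 69.3 : 15.7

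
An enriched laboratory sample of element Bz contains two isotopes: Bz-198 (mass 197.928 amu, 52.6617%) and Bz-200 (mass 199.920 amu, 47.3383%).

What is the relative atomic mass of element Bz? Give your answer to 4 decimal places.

Average mass = Σ (abundance × isotope mass) = 0.526617 × 197.928 + 0.473383 × 199.920
= 104.23225 + 94.63873 = 198.87098 amu

198.8710 amu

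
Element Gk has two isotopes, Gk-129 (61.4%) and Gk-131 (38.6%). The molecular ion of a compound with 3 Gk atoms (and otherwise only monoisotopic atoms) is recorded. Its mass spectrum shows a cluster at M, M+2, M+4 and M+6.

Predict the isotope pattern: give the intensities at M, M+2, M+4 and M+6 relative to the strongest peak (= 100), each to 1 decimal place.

53.0 : 100.0 : 62.9 : 13.2

The 3 Gk atoms are independent, so intensities follow the terms of (0.614 + 0.386)^3.
P(M) = 0.614^3 = 0.231476
P(M+2) = 3 × 0.614^2 × 0.386^1 = 0.436561
P(M+4) = 3 × 0.614^1 × 0.386^2 = 0.274451
P(M+6) = 0.386^3 = 0.057512
The M+2 peak is largest (0.436561); scaling to 100 gives 53.0 : 100.0 : 62.9 : 13.2.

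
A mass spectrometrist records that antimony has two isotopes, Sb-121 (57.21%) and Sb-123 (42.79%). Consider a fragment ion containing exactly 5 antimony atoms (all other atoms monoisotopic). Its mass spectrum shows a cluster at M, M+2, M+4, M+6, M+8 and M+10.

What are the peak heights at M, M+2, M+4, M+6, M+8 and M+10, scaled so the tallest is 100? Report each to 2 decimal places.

The 5 Sb atoms are independent, so intensities follow the terms of (0.5721 + 0.4279)^5.
P(M) = 0.5721^5 = 0.061286
P(M+2) = 5 × 0.5721^4 × 0.4279^1 = 0.229192
P(M+4) = 10 × 0.5721^3 × 0.4279^2 = 0.342847
P(M+6) = 10 × 0.5721^2 × 0.4279^3 = 0.256431
P(M+8) = 5 × 0.5721^1 × 0.4279^4 = 0.095898
P(M+10) = 0.4279^5 = 0.014345
The M+4 peak is largest (0.342847); scaling to 100 gives 17.88 : 66.85 : 100.00 : 74.79 : 27.97 : 4.18.

17.88 : 66.85 : 100.00 : 74.79 : 27.97 : 4.18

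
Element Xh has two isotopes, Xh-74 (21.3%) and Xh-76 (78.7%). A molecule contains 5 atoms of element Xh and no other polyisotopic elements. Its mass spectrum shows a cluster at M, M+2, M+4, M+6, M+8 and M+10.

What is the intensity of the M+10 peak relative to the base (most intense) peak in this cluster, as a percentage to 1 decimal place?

73.9%

Term probabilities: M 0.0004, M+2 0.0081, M+4 0.0599, M+6 0.2211, M+8 0.4086, M+10 0.3019. Base peak = M+8.
P(M+8) = C(5,4) × 0.213^1 × 0.787^4 = 5 × 0.2130 × 0.38361796 = 0.408553 (base)
P(M+10) = C(5,5) × 0.213^0 × 0.787^5 = 1 × 1.0000 × 0.30190733 = 0.301907
Relative intensity = 0.301907 / 0.408553 × 100 = 73.9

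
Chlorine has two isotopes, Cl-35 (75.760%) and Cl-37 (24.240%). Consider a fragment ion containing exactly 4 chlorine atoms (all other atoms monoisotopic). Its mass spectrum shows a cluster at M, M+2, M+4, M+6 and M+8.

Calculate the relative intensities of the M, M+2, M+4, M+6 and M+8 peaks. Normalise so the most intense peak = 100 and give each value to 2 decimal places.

Each Cl atom is independently Cl-35 (p = 0.75760) or Cl-37 (q = 0.24240); the cluster is the binomial expansion (p + q)^4.
P(M) = 0.75760^4 = 0.329428
P(M+2) = 4 × 0.75760^3 × 0.24240^1 = 0.421612
P(M+4) = 6 × 0.75760^2 × 0.24240^2 = 0.202347
P(M+6) = 4 × 0.75760^1 × 0.24240^3 = 0.043162
P(M+8) = 0.24240^4 = 0.003452
The M+2 peak is largest (0.421612); scaling to 100 gives 78.14 : 100.00 : 47.99 : 10.24 : 0.82.

78.14 : 100.00 : 47.99 : 10.24 : 0.82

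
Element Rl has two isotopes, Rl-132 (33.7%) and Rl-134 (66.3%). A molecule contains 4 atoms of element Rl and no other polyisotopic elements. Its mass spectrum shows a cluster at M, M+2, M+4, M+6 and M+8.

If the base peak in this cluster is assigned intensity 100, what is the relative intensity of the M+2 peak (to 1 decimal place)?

25.8

Term probabilities: M 0.0129, M+2 0.1015, M+4 0.2995, M+6 0.3929, M+8 0.1932. Base peak = M+6.
P(M+6) = C(4,3) × 0.337^1 × 0.663^3 = 4 × 0.3370 × 0.29143425 = 0.392853 (base)
P(M+2) = C(4,1) × 0.337^3 × 0.663^1 = 4 × 0.03827275 × 0.6630 = 0.101499
Relative intensity = 0.101499 / 0.392853 × 100 = 25.8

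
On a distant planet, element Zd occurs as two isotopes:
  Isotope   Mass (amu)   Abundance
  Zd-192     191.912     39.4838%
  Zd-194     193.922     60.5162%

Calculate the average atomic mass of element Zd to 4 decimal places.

Ar = Σ fᵢ·mᵢ = 0.394838 × 191.912 + 0.605162 × 193.922
= 75.77415 + 117.35423 = 193.12838 amu

193.1284 amu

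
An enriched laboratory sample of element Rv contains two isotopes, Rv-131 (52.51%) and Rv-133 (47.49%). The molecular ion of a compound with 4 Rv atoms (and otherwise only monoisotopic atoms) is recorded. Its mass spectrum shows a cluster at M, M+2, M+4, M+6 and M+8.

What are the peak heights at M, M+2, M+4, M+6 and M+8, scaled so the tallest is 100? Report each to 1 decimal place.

Expanding (0.5251 + 0.4749)^4:
P(M) = 0.5251^4 = 0.076027
P(M+2) = 4 × 0.5251^3 × 0.4749^1 = 0.275035
P(M+4) = 6 × 0.5251^2 × 0.4749^2 = 0.373112
P(M+6) = 4 × 0.5251^1 × 0.4749^3 = 0.224962
P(M+8) = 0.4749^4 = 0.050864
The M+4 peak is largest (0.373112); scaling to 100 gives 20.4 : 73.7 : 100.0 : 60.3 : 13.6.

20.4 : 73.7 : 100.0 : 60.3 : 13.6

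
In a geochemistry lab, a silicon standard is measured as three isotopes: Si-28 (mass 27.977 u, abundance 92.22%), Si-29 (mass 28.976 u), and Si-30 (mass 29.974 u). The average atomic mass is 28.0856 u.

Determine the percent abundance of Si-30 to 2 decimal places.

3.09%

Let x and y be the fractions of Si-29 and Si-30. Then x + y = 1 − 0.9222 = 0.0778 and 28.976x + 29.974y = 28.0856 − 0.9222×27.977 = 2.2852106.
Substituting: 28.976x + 29.974(0.0778 − x) = 2.2852106
(28.976 − 29.974)x = -0.0467666  ⇒  x = 0.04686, y = 0.03094
Si-29: 4.69%, Si-30: 3.09%.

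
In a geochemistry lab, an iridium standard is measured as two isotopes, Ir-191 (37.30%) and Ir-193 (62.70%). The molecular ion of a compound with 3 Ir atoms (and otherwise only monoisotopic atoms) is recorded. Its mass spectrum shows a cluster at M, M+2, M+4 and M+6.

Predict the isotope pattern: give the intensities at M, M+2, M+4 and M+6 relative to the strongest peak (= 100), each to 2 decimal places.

Each Ir atom is independently Ir-191 (p = 0.3730) or Ir-193 (q = 0.6270); the cluster is the binomial expansion (p + q)^3.
P(M) = 0.3730^3 = 0.051895
P(M+2) = 3 × 0.3730^2 × 0.6270^1 = 0.261702
P(M+4) = 3 × 0.3730^1 × 0.6270^2 = 0.439911
P(M+6) = 0.6270^3 = 0.246492
The M+4 peak is largest (0.439911); scaling to 100 gives 11.80 : 59.49 : 100.00 : 56.03.

11.80 : 59.49 : 100.00 : 56.03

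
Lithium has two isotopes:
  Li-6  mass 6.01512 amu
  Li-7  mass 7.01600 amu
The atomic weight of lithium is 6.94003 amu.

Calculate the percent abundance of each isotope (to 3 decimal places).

Li-6: 7.590%, Li-7: 92.410%

With x = fraction of Li-6 (so Li-7 is 1 − x):
6.01512·x + 7.01600·(1 − x) = 6.94003
(6.01512 − 7.01600)·x = 6.94003 − 7.01600
x = -0.07597 / -1.00088 = 0.07590 → 7.590% Li-6, 92.410% Li-7.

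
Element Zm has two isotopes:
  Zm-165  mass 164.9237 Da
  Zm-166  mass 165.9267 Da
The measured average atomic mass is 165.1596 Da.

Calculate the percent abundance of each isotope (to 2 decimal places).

Zm-165: 76.48%, Zm-166: 23.52%

Let x be the fractional abundance of Zm-165; then Zm-166 has abundance 1 − x.
164.9237·x + 165.9267·(1 − x) = 165.1596
(164.9237 − 165.9267)·x = 165.1596 − 165.9267
x = -0.7671 / -1.0030 = 0.76481 → 76.48% Zm-165, 23.52% Zm-166.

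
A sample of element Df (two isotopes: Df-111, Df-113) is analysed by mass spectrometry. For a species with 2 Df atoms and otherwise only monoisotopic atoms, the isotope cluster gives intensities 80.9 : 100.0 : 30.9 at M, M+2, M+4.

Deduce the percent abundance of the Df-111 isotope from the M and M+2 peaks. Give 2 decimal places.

If p is the fraction of Df that is Df-111, then I(M+2)/I(M) = [C(2,1)·p^1·(1−p)] / p^2 = 2·(1−p)/p = 100.0/80.9 = 1.2361
(1−p)/p = 1.2361/2 = 0.6180  ⇒  p = 1/(1 + 0.6180) = 0.6180
Df-111: 61.80%, Df-113: 38.20%.

61.80%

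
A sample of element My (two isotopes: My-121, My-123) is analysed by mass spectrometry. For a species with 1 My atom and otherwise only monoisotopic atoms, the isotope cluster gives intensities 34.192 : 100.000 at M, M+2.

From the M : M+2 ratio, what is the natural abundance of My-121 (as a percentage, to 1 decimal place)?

Write p for the My-121 fraction. I(M+2)/I(M) = [C(1,1)·p^0·(1−p)] / p^1 = 1·(1−p)/p = 100.000/34.192 = 2.9247
(1−p)/p = 2.9247/1 = 2.9247  ⇒  p = 1/(1 + 2.9247) = 0.2548
My-121: 25.5%, My-123: 74.5%.

25.5%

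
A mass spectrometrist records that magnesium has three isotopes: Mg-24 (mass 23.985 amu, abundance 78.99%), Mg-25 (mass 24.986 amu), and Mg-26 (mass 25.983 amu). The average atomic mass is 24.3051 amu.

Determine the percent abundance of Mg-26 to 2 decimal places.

Let x and y be the fractions of Mg-25 and Mg-26. Then x + y = 1 − 0.7899 = 0.2101 and 24.986x + 25.983y = 24.3051 − 0.7899×23.985 = 5.3593485.
Substituting: 24.986x + 25.983(0.2101 − x) = 5.3593485
(24.986 − 25.983)x = -0.0996798  ⇒  x = 0.09998, y = 0.11012
Mg-25: 10.00%, Mg-26: 11.01%.

11.01%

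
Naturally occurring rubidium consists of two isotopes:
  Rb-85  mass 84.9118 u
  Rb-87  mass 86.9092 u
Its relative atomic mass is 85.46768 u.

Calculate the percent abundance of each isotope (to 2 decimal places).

Rb-85: 72.17%, Rb-87: 27.83%

Let x be the fractional abundance of Rb-85; then Rb-87 has abundance 1 − x.
84.9118·x + 86.9092·(1 − x) = 85.46768
(84.9118 − 86.9092)·x = 85.46768 − 86.9092
x = -1.44152 / -1.9974 = 0.72170 → 72.17% Rb-85, 27.83% Rb-87.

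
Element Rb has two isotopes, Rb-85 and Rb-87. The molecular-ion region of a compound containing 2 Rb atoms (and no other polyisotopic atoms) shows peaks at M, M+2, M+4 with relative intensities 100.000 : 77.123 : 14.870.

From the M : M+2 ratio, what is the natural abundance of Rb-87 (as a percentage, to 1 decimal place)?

27.8%

Write p for the Rb-85 fraction. I(M+2)/I(M) = [C(2,1)·p^1·(1−p)] / p^2 = 2·(1−p)/p = 77.123/100.000 = 0.7712
(1−p)/p = 0.7712/2 = 0.3856  ⇒  p = 1/(1 + 0.3856) = 0.7217
Rb-85: 72.2%, Rb-87: 27.8%.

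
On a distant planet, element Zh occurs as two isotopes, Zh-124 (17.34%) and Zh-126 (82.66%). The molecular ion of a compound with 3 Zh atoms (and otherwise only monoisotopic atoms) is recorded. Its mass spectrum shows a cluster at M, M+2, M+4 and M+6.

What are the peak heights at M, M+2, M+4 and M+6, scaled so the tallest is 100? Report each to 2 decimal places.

Expanding (0.1734 + 0.8266)^3:
P(M) = 0.1734^3 = 0.005214
P(M+2) = 3 × 0.1734^2 × 0.8266^1 = 0.074562
P(M+4) = 3 × 0.1734^1 × 0.8266^2 = 0.355436
P(M+6) = 0.8266^3 = 0.564789
The M+6 peak is largest (0.564789); scaling to 100 gives 0.92 : 13.20 : 62.93 : 100.00.

0.92 : 13.20 : 62.93 : 100.00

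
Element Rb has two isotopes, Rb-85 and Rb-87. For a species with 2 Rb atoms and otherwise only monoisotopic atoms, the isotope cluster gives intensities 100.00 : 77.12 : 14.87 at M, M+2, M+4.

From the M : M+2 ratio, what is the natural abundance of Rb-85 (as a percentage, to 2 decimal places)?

72.17%

If p is the fraction of Rb that is Rb-85, then I(M+2)/I(M) = [C(2,1)·p^1·(1−p)] / p^2 = 2·(1−p)/p = 77.12/100.00 = 0.7712
(1−p)/p = 0.7712/2 = 0.3856  ⇒  p = 1/(1 + 0.3856) = 0.7217
Rb-85: 72.17%, Rb-87: 27.83%.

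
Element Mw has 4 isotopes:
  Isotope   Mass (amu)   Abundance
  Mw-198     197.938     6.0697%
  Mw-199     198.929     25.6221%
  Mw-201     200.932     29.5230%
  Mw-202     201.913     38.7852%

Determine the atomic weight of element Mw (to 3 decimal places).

Ar = Σ fᵢ·mᵢ = 0.060697 × 197.938 + 0.256221 × 198.929 + 0.295230 × 200.932 + 0.387852 × 201.913
= 12.0142 + 50.9698 + 59.3212 + 78.3124 = 200.6176 amu

200.618 amu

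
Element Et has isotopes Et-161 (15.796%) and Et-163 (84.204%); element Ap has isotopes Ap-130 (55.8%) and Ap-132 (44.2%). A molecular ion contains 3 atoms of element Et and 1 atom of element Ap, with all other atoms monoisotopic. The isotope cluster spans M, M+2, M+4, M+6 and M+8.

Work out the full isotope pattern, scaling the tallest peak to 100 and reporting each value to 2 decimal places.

Element Et pattern (n=3): 0.00394132 : 0.06303013 : 0.33599578 : 0.59703277
Element Ap pattern (n=1): 0.5580 : 0.4420
Convolve the two distributions (both contribute in 2-u steps):
  M: 0.00394132×0.5580 = 0.002199
  M+2: 0.00394132×0.4420 + 0.06303013×0.5580 = 0.036913
  M+4: 0.06303013×0.4420 + 0.33599578×0.5580 = 0.215345
  M+6: 0.33599578×0.4420 + 0.59703277×0.5580 = 0.481654
  M+8: 0.59703277×0.4420 = 0.263888
Scale to base peak (0.481654) = 100: 0.46 : 7.66 : 44.71 : 100.00 : 54.79

0.46 : 7.66 : 44.71 : 100.00 : 54.79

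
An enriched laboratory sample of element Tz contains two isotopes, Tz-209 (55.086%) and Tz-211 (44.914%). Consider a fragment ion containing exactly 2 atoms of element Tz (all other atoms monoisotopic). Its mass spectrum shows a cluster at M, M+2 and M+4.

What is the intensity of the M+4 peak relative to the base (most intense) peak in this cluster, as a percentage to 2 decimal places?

40.77%

Term probabilities: M 0.3034, M+2 0.4948, M+4 0.2017. Base peak = M+2.
P(M+2) = C(2,1) × 0.55086^1 × 0.44914^1 = 2 × 0.55086 × 0.44914 = 0.494827 (base)
P(M+4) = C(2,2) × 0.55086^0 × 0.44914^2 = 1 × 1.0000 × 0.20172674 = 0.201727
Relative intensity = 0.201727 / 0.494827 × 100 = 40.77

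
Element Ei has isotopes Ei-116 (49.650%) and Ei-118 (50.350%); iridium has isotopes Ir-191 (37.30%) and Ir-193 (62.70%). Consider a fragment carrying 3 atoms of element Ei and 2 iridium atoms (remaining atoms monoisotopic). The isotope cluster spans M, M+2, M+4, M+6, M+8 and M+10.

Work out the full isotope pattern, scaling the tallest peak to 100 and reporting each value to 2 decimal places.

Element Ei pattern (n=3): 0.12239333 : 0.37235675 : 0.3776065 : 0.12764342
Iridium pattern (n=2): 0.139129 : 0.467742 : 0.393129
Convolve the two distributions (both contribute in 2-u steps):
  M: 0.12239333×0.139129 = 0.017028
  M+2: 0.12239333×0.467742 + 0.37235675×0.139129 = 0.109054
  M+4: 0.12239333×0.393129 + 0.37235675×0.467742 + 0.3776065×0.139129 = 0.274819
  M+6: 0.37235675×0.393129 + 0.3776065×0.467742 + 0.12764342×0.139129 = 0.340766
  M+8: 0.3776065×0.393129 + 0.12764342×0.467742 = 0.208152
  M+10: 0.12764342×0.393129 = 0.050180
Scale to base peak (0.340766) = 100: 5.00 : 32.00 : 80.65 : 100.00 : 61.08 : 14.73

5.00 : 32.00 : 80.65 : 100.00 : 61.08 : 14.73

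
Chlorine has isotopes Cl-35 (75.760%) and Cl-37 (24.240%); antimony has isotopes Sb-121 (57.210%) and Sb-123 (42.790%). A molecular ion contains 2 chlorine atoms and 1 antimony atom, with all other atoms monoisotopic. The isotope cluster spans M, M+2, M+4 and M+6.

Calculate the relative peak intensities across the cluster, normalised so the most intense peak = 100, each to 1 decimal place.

72.1 : 100.0 : 41.9 : 5.5

Chlorine pattern (n=2): 0.57395776 : 0.36728448 : 0.05875776
Antimony pattern (n=1): 0.5721 : 0.4279
Convolve the two distributions (both contribute in 2-u steps):
  M: 0.57395776×0.5721 = 0.328361
  M+2: 0.57395776×0.4279 + 0.36728448×0.5721 = 0.455720
  M+4: 0.36728448×0.4279 + 0.05875776×0.5721 = 0.190776
  M+6: 0.05875776×0.4279 = 0.025142
Scale to base peak (0.455720) = 100: 72.1 : 100.0 : 41.9 : 5.5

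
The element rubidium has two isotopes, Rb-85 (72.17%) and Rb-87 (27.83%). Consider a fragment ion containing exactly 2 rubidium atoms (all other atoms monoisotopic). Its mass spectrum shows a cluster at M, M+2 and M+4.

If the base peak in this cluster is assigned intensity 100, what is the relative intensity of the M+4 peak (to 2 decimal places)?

14.87

(0.7217 + 0.2783)^2 gives M 0.5209, M+2 0.4017, M+4 0.0775; the largest is M.
P(M) = C(2,0) × 0.7217^2 × 0.2783^0 = 1 × 0.52085089 × 1.0000 = 0.520851 (base)
P(M+4) = C(2,2) × 0.7217^0 × 0.2783^2 = 1 × 1.0000 × 0.07745089 = 0.077451
Relative intensity = 0.077451 / 0.520851 × 100 = 14.87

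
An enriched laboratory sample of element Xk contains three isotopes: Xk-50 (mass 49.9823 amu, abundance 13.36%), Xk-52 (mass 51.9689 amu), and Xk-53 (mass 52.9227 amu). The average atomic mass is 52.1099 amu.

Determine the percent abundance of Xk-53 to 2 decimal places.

Let x and y be the fractions of Xk-52 and Xk-53. Then x + y = 1 − 0.1336 = 0.8664 and 51.9689x + 52.9227y = 52.1099 − 0.1336×49.9823 = 45.43226472.
Substituting: 51.9689x + 52.9227(0.8664 − x) = 45.43226472
(51.9689 − 52.9227)x = -0.41996256  ⇒  x = 0.44030, y = 0.42610
Xk-52: 44.03%, Xk-53: 42.61%.

42.61%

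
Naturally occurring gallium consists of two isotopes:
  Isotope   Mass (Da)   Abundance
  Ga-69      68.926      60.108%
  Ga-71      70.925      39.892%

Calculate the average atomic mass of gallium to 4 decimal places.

69.7234 Da

Weight each isotope mass by its fractional abundance: 0.60108 × 68.926 + 0.39892 × 70.925
= 41.43004 + 28.29340 = 69.72344 Da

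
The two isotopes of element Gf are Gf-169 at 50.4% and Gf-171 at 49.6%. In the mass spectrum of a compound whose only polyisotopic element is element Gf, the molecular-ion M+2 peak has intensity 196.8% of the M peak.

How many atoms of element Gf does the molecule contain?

2

With n Gf atoms, P(M+2)/P(M) = C(n,1)·p^(n−1)q / p^n = n·q/p = n · 0.496/0.504.
n = 1.968 × 0.504/0.496 = 2.00 ≈ 2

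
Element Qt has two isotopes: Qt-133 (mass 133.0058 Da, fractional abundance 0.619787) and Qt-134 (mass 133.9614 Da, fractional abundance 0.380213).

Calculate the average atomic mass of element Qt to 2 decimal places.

133.37 Da

Average mass = Σ (abundance × isotope mass) = 0.619787 × 133.0058 + 0.380213 × 133.9614
= 82.43527 + 50.93387 = 133.36914 Da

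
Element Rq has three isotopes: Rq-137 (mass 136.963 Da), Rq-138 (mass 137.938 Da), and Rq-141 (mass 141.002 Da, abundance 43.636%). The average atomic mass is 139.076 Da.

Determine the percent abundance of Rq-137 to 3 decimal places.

The remaining 56.364% is split between Rq-137 (fraction x) and Rq-138 (fraction 0.56364 − x).
Substituting: 136.963x + 137.938(0.56364 − x) = 77.54836728
(136.963 − 137.938)x = -0.19900704  ⇒  x = 0.20411, y = 0.35953
Rq-137: 20.411%, Rq-138: 35.953%.

20.411%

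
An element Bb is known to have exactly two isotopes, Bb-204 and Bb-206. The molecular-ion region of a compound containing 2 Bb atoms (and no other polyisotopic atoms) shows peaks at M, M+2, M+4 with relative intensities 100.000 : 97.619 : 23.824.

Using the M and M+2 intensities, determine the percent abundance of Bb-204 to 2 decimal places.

Write p for the Bb-204 fraction. I(M+2)/I(M) = [C(2,1)·p^1·(1−p)] / p^2 = 2·(1−p)/p = 97.619/100.000 = 0.9762
(1−p)/p = 0.9762/2 = 0.4881  ⇒  p = 1/(1 + 0.4881) = 0.6720
Bb-204: 67.20%, Bb-206: 32.80%.

67.20%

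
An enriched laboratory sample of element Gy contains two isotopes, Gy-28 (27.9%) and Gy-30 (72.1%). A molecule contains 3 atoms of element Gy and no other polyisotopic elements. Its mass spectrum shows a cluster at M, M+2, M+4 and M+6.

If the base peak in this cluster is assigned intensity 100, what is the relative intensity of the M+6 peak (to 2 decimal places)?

Term probabilities: M 0.0217, M+2 0.1684, M+4 0.4351, M+6 0.3748. Base peak = M+4.
P(M+4) = C(3,2) × 0.279^1 × 0.721^2 = 3 × 0.2790 × 0.519841 = 0.435107 (base)
P(M+6) = C(3,3) × 0.279^0 × 0.721^3 = 1 × 1.0000 × 0.37480536 = 0.374805
Relative intensity = 0.374805 / 0.435107 × 100 = 86.14

86.14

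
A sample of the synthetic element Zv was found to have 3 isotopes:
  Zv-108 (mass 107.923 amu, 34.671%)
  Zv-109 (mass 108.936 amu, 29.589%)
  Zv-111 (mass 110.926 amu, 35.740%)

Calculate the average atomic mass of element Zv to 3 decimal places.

109.296 amu

Average mass = Σ (abundance × isotope mass) = 0.34671 × 107.923 + 0.29589 × 108.936 + 0.35740 × 110.926
= 37.4180 + 32.2331 + 39.6450 = 109.2961 amu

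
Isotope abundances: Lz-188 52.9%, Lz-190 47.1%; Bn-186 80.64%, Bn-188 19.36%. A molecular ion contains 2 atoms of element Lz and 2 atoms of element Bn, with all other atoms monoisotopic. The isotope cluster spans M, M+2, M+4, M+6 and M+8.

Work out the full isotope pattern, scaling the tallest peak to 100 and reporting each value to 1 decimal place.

Element Lz pattern (n=2): 0.279841 : 0.498318 : 0.221841
Element Bn pattern (n=2): 0.65028096 : 0.31223808 : 0.03748096
Convolve the two distributions (both contribute in 2-u steps):
  M: 0.279841×0.65028096 = 0.181975
  M+2: 0.279841×0.31223808 + 0.498318×0.65028096 = 0.411424
  M+4: 0.279841×0.03748096 + 0.498318×0.31223808 + 0.221841×0.65028096 = 0.310342
  M+6: 0.498318×0.03748096 + 0.221841×0.31223808 = 0.087945
  M+8: 0.221841×0.03748096 = 0.008315
Scale to base peak (0.411424) = 100: 44.2 : 100.0 : 75.4 : 21.4 : 2.0

44.2 : 100.0 : 75.4 : 21.4 : 2.0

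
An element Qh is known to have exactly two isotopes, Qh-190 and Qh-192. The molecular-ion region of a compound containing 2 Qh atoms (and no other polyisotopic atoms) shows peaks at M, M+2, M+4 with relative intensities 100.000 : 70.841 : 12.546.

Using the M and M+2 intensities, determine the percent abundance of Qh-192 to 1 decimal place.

Write p for the Qh-190 fraction. I(M+2)/I(M) = [C(2,1)·p^1·(1−p)] / p^2 = 2·(1−p)/p = 70.841/100.000 = 0.7084
(1−p)/p = 0.7084/2 = 0.3542  ⇒  p = 1/(1 + 0.3542) = 0.7384
Qh-190: 73.8%, Qh-192: 26.2%.

26.2%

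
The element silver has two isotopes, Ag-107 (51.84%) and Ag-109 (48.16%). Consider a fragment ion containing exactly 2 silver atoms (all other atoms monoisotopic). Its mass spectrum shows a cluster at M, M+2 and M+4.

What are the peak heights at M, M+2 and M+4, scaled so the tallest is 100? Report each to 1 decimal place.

53.8 : 100.0 : 46.5

Each Ag atom is independently Ag-107 (p = 0.5184) or Ag-109 (q = 0.4816); the cluster is the binomial expansion (p + q)^2.
P(M) = 0.5184^2 = 0.268739
P(M+2) = 2 × 0.5184^1 × 0.4816^1 = 0.499323
P(M+4) = 0.4816^2 = 0.231939
The M+2 peak is largest (0.499323); scaling to 100 gives 53.8 : 100.0 : 46.5.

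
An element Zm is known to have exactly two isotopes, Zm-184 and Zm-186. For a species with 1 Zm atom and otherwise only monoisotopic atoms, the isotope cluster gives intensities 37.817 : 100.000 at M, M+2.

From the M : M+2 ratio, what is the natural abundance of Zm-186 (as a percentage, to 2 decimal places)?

Write p for the Zm-184 fraction. I(M+2)/I(M) = [C(1,1)·p^0·(1−p)] / p^1 = 1·(1−p)/p = 100.000/37.817 = 2.6443
(1−p)/p = 2.6443/1 = 2.6443  ⇒  p = 1/(1 + 2.6443) = 0.2744
Zm-184: 27.44%, Zm-186: 72.56%.

72.56%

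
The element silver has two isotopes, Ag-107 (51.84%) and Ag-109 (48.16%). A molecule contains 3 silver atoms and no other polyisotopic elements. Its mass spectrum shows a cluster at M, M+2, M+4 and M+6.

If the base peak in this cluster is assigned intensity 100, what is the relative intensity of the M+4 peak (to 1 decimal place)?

Term probabilities: M 0.1393, M+2 0.3883, M+4 0.3607, M+6 0.1117. Base peak = M+2.
P(M+2) = C(3,1) × 0.5184^2 × 0.4816^1 = 3 × 0.26873856 × 0.4816 = 0.388273 (base)
P(M+4) = C(3,2) × 0.5184^1 × 0.4816^2 = 3 × 0.5184 × 0.23193856 = 0.360711
Relative intensity = 0.360711 / 0.388273 × 100 = 92.9

92.9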